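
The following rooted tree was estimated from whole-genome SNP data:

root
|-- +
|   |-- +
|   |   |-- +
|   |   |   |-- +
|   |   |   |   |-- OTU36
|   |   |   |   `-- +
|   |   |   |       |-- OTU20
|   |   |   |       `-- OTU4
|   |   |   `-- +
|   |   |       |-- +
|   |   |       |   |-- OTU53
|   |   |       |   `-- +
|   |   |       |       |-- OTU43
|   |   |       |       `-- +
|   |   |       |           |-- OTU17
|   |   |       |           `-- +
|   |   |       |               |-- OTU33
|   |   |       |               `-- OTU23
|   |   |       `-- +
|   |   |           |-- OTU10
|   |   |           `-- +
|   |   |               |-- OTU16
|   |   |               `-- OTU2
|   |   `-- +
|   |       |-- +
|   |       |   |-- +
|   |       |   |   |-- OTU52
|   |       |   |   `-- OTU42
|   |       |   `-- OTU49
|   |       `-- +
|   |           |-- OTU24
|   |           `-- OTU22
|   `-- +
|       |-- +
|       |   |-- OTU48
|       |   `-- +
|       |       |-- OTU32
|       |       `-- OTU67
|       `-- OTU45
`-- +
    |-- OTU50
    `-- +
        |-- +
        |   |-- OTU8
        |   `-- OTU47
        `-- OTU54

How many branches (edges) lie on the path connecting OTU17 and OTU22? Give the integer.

9

The MRCA of OTU17 and OTU22 is the node subtending (((OTU36,(OTU20,OTU4)),((OTU53,(OTU43,(OTU17,(OTU33,OTU23)))),(OTU10,(OTU16,OTU2)))),(((OTU52,OTU42),OTU49),(OTU24,OTU22))).
From OTU17 up to that node: 6 branches. From OTU22 up to the same node: 3 branches. Total: 6 + 3 = 9.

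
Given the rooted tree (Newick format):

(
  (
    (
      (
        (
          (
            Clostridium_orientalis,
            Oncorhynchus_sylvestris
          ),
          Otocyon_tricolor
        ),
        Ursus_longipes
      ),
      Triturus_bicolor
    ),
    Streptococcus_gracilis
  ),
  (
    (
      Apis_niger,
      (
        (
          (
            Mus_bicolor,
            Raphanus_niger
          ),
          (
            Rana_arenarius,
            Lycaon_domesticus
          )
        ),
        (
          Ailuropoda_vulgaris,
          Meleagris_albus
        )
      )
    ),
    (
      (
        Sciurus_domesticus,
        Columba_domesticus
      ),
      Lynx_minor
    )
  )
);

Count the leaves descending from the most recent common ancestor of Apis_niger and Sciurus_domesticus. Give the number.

10

The MRCA of Apis_niger and Sciurus_domesticus is the node subtending ((Apis_niger,(((Mus_bicolor,Raphanus_niger),(Rana_arenarius,Lycaon_domesticus)),(Ailuropoda_vulgaris,Meleagris_albus))),((Sciurus_domesticus,Columba_domesticus),Lynx_minor)).
That clade contains 10 terminal taxa: Ailuropoda_vulgaris, Apis_niger, Columba_domesticus, Lycaon_domesticus, Lynx_minor, Meleagris_albus, Mus_bicolor, Rana_arenarius, Raphanus_niger, Sciurus_domesticus.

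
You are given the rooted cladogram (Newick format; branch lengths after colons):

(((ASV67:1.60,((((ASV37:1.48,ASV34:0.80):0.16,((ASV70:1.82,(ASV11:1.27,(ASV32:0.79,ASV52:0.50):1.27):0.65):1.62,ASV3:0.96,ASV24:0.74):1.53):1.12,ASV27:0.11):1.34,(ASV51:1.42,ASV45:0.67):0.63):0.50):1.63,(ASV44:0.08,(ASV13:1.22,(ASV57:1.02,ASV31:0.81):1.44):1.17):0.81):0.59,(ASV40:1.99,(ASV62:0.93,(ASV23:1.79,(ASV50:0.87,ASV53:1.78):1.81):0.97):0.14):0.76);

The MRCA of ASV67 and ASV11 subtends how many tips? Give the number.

The MRCA of ASV67 and ASV11 is the node subtending (ASV67,((((ASV37,ASV34),((ASV70,(ASV11,(ASV32,ASV52))),ASV3,ASV24)),ASV27),(ASV51,ASV45))).
That clade contains 12 terminal taxa: ASV11, ASV24, ASV27, ASV3, ASV32, ASV34, ASV37, ASV45, ASV51, ASV52, ASV67, ASV70.

12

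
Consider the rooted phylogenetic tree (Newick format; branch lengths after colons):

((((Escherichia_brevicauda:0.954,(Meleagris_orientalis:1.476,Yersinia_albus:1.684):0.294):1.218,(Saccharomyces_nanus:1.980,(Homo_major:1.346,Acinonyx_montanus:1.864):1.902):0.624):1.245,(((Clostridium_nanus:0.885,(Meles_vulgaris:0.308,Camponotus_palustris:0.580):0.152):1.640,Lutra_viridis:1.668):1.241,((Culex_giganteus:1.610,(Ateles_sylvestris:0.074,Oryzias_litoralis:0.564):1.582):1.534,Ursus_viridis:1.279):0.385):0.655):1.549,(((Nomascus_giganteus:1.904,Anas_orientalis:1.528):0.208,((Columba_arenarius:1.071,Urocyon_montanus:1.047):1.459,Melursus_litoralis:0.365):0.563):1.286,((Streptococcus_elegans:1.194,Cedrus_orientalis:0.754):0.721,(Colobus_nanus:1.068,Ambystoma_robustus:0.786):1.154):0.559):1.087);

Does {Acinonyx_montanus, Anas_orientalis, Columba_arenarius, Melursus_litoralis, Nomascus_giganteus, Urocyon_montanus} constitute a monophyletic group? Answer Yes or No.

The MRCA of the listed taxa is the root, so the smallest clade containing them is the whole tree.
That clade also contains Ambystoma_robustus, Ateles_sylvestris, Camponotus_palustris, Cedrus_orientalis, Clostridium_nanus, Colobus_nanus, Culex_giganteus, Escherichia_brevicauda, Homo_major, Lutra_viridis, Meleagris_orientalis, Meles_vulgaris, Oryzias_litoralis, Saccharomyces_nanus, Streptococcus_elegans, Ursus_viridis, Yersinia_albus, which are not in the proposed group, so the group is not monophyletic.

No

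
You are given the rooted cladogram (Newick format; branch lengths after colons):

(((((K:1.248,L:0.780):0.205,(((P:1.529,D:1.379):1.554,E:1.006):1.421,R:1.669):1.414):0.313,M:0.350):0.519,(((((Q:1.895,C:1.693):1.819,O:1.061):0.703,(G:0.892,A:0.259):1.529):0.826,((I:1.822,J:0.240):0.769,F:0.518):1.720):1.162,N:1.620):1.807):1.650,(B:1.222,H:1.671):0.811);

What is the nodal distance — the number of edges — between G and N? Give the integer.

5

The MRCA of G and N is the node subtending (((((Q,C),O),(G,A)),((I,J),F)),N).
From G up to that node: 4 branches. From N up to the same node: 1 branch. Total: 4 + 1 = 5.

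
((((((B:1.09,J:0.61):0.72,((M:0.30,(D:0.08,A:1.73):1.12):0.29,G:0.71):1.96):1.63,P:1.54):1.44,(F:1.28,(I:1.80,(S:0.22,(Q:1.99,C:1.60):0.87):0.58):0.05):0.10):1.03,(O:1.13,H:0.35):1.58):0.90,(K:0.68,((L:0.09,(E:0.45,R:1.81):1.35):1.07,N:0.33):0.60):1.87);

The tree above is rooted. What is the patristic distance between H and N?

5.63

The path runs H → … → MRCA → … → N; the MRCA is the root of the tree.
Branch lengths along that path: 0.35 + 1.58 + 0.90 + 1.87 + 0.60 + 0.33 = 5.63.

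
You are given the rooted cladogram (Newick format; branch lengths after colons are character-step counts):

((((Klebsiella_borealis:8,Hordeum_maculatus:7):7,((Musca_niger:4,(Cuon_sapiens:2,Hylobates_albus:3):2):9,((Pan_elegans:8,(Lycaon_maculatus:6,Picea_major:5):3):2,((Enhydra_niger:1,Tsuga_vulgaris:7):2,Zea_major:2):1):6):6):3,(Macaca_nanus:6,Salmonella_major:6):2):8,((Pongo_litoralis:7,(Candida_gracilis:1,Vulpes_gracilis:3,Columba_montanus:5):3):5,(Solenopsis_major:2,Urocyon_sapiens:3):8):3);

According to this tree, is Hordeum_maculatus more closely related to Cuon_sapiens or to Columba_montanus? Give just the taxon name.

Cuon_sapiens

The MRCA of Hordeum_maculatus and Cuon_sapiens subtends ((Klebsiella_borealis,Hordeum_maculatus),((Musca_niger,(Cuon_sapiens,Hylobates_albus)),((Pan_elegans,(Lycaon_maculatus,Picea_major)),((Enhydra_niger,Tsuga_vulgaris),Zea_major)))) (11 taxa).
The MRCA of Hordeum_maculatus and Columba_montanus is the root, subtending the entire tree (19 taxa).
The first is nested inside the second, so Hordeum_maculatus shares a more recent common ancestor with Cuon_sapiens.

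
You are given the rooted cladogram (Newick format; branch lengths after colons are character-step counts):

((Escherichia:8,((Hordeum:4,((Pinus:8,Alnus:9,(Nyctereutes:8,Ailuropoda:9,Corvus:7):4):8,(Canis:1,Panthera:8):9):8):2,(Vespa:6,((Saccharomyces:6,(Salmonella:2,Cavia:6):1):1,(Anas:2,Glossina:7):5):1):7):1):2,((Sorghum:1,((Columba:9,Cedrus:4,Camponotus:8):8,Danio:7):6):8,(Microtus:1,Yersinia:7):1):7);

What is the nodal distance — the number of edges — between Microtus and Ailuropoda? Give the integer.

10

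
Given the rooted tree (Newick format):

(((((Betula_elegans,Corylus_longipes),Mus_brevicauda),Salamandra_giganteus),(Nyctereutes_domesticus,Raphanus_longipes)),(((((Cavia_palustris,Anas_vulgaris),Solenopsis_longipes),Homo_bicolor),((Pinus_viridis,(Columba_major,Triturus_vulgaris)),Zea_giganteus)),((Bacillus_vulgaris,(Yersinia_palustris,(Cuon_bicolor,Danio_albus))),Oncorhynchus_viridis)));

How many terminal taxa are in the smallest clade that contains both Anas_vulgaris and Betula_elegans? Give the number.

19

The MRCA of Anas_vulgaris and Betula_elegans is the root, so the clade is the entire tree.
That clade contains 19 terminal taxa: Anas_vulgaris, Bacillus_vulgaris, Betula_elegans, Cavia_palustris, Columba_major, Corylus_longipes, Cuon_bicolor, Danio_albus, Homo_bicolor, Mus_brevicauda, Nyctereutes_domesticus, Oncorhynchus_viridis, Pinus_viridis, Raphanus_longipes, Salamandra_giganteus, Solenopsis_longipes, Triturus_vulgaris, Yersinia_palustris, Zea_giganteus.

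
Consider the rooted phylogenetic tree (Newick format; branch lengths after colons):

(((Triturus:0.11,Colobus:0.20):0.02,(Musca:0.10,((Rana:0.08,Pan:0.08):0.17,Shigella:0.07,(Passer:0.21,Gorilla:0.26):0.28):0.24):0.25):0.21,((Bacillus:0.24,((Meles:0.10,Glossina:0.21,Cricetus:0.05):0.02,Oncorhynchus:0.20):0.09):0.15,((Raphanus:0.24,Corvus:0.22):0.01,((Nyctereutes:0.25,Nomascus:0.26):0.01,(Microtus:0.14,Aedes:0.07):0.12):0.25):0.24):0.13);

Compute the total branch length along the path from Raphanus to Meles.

0.85

The path runs Raphanus → … → MRCA → … → Meles; the MRCA is the node subtending ((Bacillus,((Meles,Glossina,Cricetus),Oncorhynchus)),((Raphanus,Corvus),((Nyctereutes,Nomascus),(Microtus,Aedes)))).
Branch lengths along that path: 0.24 + 0.01 + 0.24 + 0.15 + 0.09 + 0.02 + 0.10 = 0.85.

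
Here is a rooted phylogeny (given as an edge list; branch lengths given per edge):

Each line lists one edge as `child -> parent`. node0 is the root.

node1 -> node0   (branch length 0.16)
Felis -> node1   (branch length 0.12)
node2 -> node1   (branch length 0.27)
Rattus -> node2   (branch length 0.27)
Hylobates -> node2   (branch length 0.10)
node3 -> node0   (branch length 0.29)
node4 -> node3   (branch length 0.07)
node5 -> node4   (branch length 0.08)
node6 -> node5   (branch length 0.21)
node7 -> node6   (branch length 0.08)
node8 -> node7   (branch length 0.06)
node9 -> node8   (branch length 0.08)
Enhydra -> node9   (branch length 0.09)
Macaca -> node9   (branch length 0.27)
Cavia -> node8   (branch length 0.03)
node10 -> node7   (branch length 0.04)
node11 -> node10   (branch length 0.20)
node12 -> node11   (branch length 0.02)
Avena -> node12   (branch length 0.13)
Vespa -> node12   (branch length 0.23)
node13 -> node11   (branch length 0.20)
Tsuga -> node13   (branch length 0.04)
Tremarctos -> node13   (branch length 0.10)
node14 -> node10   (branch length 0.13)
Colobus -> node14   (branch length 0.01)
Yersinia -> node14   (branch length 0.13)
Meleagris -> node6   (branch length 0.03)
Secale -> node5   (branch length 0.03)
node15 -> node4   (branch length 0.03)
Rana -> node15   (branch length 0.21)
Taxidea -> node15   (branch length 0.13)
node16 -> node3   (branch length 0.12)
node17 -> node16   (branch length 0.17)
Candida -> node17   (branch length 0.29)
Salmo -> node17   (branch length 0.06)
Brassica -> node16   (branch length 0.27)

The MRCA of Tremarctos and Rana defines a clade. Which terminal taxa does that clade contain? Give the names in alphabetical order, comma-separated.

Avena, Cavia, Colobus, Enhydra, Macaca, Meleagris, Rana, Secale, Taxidea, Tremarctos, Tsuga, Vespa, Yersinia

Tracing Tremarctos: it sits inside (Tsuga,Tremarctos).
Tracing Rana: it sits inside (Rana,Taxidea).
The smallest clade enclosing both is ((((((Enhydra,Macaca),Cavia),(((Avena,Vespa),(Tsuga,Tremarctos)),(Colobus,Yersinia))),Meleagris),Secale),(Rana,Taxidea)); the answer is its 13 terminal taxa in alphabetical order.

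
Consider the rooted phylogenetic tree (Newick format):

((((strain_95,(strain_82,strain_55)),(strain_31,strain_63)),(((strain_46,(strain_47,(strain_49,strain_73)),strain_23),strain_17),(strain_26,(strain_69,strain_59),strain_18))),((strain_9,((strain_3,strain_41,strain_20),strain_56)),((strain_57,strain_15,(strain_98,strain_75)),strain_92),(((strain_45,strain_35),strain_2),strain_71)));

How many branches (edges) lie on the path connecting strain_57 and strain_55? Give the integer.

The MRCA of strain_57 and strain_55 is the root of the tree.
From strain_57 up to that node: 4 branches. From strain_55 up to the same node: 5 branches. Total: 4 + 5 = 9.

9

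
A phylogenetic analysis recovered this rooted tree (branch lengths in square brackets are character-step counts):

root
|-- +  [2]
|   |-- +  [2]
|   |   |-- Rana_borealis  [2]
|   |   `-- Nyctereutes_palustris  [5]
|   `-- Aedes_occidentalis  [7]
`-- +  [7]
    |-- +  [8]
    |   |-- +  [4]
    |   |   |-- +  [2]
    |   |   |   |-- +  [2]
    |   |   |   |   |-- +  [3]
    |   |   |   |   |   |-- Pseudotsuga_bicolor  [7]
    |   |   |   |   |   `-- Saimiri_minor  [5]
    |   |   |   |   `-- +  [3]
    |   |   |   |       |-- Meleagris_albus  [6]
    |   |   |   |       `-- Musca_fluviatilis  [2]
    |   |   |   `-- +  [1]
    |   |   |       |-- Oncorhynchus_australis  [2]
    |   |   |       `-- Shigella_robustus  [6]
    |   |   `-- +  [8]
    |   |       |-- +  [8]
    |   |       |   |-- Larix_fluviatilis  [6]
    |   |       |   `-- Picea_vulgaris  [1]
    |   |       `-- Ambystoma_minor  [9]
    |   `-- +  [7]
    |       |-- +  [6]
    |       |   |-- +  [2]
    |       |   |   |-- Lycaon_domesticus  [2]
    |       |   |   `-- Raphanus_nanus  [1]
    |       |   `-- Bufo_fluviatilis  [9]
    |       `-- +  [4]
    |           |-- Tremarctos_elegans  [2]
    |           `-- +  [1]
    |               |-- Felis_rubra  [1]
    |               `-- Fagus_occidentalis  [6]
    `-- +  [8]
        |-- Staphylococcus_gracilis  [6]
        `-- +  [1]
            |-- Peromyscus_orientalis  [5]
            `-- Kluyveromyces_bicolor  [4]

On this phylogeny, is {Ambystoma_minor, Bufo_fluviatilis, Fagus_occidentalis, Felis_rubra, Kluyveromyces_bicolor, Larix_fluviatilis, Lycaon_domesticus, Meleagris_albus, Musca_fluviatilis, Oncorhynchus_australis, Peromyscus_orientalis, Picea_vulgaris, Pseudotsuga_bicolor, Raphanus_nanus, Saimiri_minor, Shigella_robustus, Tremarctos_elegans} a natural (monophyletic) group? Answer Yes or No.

No

The MRCA of the listed taxa subtends ((((((Pseudotsuga_bicolor,Saimiri_minor),(Meleagris_albus,Musca_fluviatilis)),(Oncorhynchus_australis,Shigella_robustus)),((Larix_fluviatilis,Picea_vulgaris),Ambystoma_minor)),(((Lycaon_domesticus,Raphanus_nanus),Bufo_fluviatilis),(Tremarctos_elegans,(Felis_rubra,Fagus_occidentalis)))),(Staphylococcus_gracilis,(Peromyscus_orientalis,Kluyveromyces_bicolor))).
That clade also contains Staphylococcus_gracilis, which is not in the proposed group, so the group is not monophyletic.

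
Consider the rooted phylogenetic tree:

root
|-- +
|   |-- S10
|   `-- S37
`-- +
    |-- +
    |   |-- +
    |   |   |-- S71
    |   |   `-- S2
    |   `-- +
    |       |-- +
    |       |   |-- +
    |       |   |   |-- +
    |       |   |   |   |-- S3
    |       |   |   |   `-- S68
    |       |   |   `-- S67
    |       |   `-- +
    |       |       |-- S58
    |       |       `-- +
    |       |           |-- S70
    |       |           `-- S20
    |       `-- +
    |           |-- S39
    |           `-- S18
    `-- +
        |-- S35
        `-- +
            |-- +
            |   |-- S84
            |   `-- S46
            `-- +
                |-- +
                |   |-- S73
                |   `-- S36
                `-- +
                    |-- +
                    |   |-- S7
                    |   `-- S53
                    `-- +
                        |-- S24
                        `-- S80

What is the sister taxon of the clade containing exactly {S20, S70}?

S58

The clade containing exactly {S20, S70} attaches to the tree at the node subtending (S58,(S70,S20)).
The other lineage descending from that same node — the sister group — is the single tip S58.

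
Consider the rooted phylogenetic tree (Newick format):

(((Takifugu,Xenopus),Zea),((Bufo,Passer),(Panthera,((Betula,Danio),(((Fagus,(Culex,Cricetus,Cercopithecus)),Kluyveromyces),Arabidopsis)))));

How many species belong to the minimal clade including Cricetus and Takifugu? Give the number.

14

The MRCA of Cricetus and Takifugu is the root, so the clade is the entire tree.
That clade contains 14 terminal taxa: Arabidopsis, Betula, Bufo, Cercopithecus, Cricetus, Culex, Danio, Fagus, Kluyveromyces, Panthera, Passer, Takifugu, Xenopus, Zea.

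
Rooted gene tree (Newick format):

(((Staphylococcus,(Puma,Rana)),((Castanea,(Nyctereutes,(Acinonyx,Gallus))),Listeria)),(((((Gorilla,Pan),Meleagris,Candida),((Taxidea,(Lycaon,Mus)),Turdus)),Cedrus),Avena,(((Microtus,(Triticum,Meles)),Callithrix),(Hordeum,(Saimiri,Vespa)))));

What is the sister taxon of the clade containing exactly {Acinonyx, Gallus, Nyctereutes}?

Castanea

The clade containing exactly {Acinonyx, Gallus, Nyctereutes} attaches to the tree at the node subtending (Castanea,(Nyctereutes,(Acinonyx,Gallus))).
The other lineage descending from that same node — the sister group — is the single tip Castanea.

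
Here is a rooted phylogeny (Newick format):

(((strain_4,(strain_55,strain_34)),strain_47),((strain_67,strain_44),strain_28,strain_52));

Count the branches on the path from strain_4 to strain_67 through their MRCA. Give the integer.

6

The MRCA of strain_4 and strain_67 is the root of the tree.
From strain_4 up to that node: 3 branches. From strain_67 up to the same node: 3 branches. Total: 3 + 3 = 6.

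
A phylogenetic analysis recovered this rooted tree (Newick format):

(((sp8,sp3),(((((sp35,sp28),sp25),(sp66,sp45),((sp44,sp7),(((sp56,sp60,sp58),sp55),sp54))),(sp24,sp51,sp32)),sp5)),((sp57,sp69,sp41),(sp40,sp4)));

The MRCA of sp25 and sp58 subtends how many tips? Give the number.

12

The MRCA of sp25 and sp58 is the node subtending (((sp35,sp28),sp25),(sp66,sp45),((sp44,sp7),(((sp56,sp60,sp58),sp55),sp54))).
That clade contains 12 terminal taxa: sp25, sp28, sp35, sp44, sp45, sp54, sp55, sp56, sp58, sp60, sp66, sp7.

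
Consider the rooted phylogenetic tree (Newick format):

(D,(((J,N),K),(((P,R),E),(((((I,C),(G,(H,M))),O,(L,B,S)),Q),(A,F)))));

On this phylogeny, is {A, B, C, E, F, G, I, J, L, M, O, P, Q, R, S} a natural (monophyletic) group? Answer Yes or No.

No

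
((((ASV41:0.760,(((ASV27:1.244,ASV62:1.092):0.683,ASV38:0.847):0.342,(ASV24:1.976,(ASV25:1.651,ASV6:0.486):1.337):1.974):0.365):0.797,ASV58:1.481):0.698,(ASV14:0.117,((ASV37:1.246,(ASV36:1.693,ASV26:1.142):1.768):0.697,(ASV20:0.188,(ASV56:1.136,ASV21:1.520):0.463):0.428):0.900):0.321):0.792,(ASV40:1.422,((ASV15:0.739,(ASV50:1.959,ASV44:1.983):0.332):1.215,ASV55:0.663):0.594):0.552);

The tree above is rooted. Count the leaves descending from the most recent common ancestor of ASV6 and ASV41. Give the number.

7

The MRCA of ASV6 and ASV41 is the node subtending (ASV41,(((ASV27,ASV62),ASV38),(ASV24,(ASV25,ASV6)))).
That clade contains 7 terminal taxa: ASV24, ASV25, ASV27, ASV38, ASV41, ASV6, ASV62.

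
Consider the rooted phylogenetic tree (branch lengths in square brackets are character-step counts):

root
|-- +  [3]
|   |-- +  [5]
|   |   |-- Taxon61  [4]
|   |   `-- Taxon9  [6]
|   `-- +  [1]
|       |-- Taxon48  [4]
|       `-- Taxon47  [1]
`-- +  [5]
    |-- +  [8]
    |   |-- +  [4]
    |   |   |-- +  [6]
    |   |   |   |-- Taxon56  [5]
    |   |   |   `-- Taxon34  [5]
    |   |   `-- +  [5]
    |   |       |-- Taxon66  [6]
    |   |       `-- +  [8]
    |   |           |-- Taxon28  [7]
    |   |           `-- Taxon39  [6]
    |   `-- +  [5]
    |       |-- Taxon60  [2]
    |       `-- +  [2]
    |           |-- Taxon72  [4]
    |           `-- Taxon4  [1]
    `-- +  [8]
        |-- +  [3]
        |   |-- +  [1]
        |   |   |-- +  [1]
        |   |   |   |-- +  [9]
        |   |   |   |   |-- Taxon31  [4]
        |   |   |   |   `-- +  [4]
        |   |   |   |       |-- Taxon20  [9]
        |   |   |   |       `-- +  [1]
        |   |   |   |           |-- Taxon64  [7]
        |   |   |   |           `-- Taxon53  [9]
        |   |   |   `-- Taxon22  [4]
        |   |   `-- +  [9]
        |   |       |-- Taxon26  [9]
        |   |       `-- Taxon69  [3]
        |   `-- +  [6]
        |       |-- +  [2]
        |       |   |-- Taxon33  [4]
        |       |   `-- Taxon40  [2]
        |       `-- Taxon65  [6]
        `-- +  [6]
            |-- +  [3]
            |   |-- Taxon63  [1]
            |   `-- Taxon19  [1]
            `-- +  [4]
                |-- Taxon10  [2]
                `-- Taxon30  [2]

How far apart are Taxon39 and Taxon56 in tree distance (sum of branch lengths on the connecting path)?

30

The path runs Taxon39 → … → MRCA → … → Taxon56; the MRCA is the node subtending ((Taxon56,Taxon34),(Taxon66,(Taxon28,Taxon39))).
Branch lengths along that path: 6 + 8 + 5 + 6 + 5 = 30.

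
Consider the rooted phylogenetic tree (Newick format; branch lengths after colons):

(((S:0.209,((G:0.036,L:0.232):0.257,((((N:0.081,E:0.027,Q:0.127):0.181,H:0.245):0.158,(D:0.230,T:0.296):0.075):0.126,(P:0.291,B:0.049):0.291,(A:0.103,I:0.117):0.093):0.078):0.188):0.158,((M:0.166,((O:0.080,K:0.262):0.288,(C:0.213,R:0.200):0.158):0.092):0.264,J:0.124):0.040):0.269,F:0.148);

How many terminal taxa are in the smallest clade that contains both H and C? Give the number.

The MRCA of H and C is the node subtending ((S,((G,L),((((N,E,Q),H),(D,T)),(P,B),(A,I)))),((M,((O,K),(C,R))),J)).
That clade contains 19 terminal taxa: A, B, C, D, E, G, H, I, J, K, L, M, N, O, P, Q, R, S, T.

19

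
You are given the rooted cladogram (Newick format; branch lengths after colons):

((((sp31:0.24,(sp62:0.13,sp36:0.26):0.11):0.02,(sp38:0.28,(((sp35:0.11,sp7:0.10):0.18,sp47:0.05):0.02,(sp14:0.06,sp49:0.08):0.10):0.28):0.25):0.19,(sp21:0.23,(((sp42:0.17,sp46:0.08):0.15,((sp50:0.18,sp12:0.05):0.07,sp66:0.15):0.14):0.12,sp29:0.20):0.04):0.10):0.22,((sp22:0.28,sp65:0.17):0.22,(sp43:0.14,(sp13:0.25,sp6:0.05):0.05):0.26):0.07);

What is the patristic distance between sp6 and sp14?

The path runs sp6 → … → MRCA → … → sp14; the MRCA is the root of the tree.
Branch lengths along that path: 0.05 + 0.05 + 0.26 + 0.07 + 0.22 + 0.19 + 0.25 + 0.28 + 0.10 + 0.06 = 1.53.

1.53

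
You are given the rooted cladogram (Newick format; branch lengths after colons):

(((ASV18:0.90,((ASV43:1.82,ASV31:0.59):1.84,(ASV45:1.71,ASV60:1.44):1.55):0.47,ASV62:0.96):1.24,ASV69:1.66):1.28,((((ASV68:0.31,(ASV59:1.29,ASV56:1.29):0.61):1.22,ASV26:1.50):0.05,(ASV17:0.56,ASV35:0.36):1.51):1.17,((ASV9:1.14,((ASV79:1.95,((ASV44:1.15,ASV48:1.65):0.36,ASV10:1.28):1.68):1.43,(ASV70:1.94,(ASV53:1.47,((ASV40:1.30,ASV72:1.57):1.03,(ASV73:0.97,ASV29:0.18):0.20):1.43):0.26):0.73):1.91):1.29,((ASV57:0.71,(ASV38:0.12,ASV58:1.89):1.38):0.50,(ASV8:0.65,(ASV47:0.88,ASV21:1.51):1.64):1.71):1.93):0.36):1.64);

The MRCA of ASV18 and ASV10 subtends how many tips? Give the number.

30

The MRCA of ASV18 and ASV10 is the root, so the clade is the entire tree.
That clade contains 30 terminal taxa: ASV10, ASV17, ASV18, ASV21, ASV26, ASV29, ASV31, ASV35, ASV38, ASV40, ASV43, ASV44, ASV45, ASV47, ASV48, ASV53, ASV56, ASV57, ASV58, ASV59, ASV60, ASV62, ASV68, ASV69, ASV70, ASV72, ASV73, ASV79, ASV8, ASV9.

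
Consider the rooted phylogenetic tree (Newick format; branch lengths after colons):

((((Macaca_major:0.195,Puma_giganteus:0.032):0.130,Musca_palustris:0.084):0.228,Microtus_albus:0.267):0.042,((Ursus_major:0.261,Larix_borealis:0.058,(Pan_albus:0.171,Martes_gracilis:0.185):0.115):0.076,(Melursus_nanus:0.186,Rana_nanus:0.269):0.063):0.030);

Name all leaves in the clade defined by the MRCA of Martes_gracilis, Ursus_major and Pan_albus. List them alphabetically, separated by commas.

Tracing Martes_gracilis: it sits inside (Pan_albus,Martes_gracilis).
Tracing Ursus_major: it sits inside (Ursus_major,Larix_borealis,(Pan_albus,Martes_gracilis)).
Tracing Pan_albus: it sits inside (Pan_albus,Martes_gracilis).
The smallest clade enclosing all 3 is (Ursus_major,Larix_borealis,(Pan_albus,Martes_gracilis)); the answer is its 4 terminal taxa in alphabetical order.

Larix_borealis, Martes_gracilis, Pan_albus, Ursus_major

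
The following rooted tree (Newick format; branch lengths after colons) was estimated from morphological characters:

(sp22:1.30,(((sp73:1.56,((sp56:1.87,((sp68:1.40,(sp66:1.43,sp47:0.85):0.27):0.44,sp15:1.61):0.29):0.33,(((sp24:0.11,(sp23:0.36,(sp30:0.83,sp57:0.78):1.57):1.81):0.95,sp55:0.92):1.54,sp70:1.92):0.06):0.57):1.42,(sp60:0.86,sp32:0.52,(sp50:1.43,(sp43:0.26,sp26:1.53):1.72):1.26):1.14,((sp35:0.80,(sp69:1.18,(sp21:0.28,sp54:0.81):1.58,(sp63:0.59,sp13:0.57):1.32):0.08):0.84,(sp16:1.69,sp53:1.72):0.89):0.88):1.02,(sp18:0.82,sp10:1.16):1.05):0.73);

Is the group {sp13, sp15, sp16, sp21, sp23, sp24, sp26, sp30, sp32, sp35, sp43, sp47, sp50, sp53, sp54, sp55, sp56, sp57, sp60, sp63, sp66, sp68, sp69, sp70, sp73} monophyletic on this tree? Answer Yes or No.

Yes

The most recent common ancestor of these taxa subtends ((sp73,((sp56,((sp68,(sp66,sp47)),sp15)),(((sp24,(sp23,(sp30,sp57))),sp55),sp70))),(sp60,sp32,(sp50,(sp43,sp26))),((sp35,(sp69,(sp21,sp54),(sp63,sp13))),(sp16,sp53))).
That clade has exactly 25 tips — every listed taxon and nothing else — so the group is monophyletic.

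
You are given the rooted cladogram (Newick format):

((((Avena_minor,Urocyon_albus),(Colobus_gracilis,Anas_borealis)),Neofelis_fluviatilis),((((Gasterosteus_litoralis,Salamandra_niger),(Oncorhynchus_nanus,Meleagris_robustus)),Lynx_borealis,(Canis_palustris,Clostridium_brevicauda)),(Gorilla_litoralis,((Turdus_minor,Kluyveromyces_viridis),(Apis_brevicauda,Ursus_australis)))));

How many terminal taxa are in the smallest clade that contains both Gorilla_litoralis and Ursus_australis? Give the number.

5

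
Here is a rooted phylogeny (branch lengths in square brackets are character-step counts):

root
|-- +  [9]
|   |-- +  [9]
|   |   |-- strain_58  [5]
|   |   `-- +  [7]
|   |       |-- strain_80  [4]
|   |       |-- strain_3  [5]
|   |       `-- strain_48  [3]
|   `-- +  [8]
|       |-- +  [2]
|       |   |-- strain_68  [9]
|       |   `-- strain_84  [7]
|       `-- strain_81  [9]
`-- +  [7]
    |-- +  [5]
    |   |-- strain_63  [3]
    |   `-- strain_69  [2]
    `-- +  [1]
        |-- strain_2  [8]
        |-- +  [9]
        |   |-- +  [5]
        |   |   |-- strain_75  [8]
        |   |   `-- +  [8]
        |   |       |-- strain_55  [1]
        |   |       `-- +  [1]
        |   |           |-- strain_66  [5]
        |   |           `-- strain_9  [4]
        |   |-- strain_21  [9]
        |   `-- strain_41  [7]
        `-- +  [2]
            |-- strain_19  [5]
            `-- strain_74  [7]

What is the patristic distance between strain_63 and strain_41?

The path runs strain_63 → … → MRCA → … → strain_41; the MRCA is the node subtending ((strain_63,strain_69),(strain_2,((strain_75,(strain_55,(strain_66,strain_9))),strain_21,strain_41),(strain_19,strain_74))).
Branch lengths along that path: 3 + 5 + 1 + 9 + 7 = 25.

25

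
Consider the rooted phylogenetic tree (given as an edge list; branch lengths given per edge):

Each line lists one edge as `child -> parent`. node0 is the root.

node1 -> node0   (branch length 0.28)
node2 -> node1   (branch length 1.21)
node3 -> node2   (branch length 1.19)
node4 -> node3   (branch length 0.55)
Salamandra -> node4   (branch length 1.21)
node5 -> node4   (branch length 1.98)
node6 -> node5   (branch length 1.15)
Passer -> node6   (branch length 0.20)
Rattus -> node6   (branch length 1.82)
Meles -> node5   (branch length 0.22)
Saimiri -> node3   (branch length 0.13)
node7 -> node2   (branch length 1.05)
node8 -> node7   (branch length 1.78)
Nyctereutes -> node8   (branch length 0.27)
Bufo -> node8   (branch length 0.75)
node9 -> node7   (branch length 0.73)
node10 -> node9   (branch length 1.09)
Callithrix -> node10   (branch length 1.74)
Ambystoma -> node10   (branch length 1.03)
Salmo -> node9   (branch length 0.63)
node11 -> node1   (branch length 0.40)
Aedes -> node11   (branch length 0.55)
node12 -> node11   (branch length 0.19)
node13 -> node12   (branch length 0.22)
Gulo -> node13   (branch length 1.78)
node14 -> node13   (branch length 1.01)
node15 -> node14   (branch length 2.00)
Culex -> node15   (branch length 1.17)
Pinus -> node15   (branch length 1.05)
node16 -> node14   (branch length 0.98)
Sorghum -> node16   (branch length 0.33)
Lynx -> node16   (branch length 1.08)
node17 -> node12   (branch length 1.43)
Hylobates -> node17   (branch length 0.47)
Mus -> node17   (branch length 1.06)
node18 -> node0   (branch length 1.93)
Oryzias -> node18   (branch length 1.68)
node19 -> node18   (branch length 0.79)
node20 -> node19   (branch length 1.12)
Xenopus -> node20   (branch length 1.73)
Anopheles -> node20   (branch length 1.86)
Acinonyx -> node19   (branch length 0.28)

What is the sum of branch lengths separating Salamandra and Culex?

The path runs Salamandra → … → MRCA → … → Culex; the MRCA is the node subtending ((((Salamandra,((Passer,Rattus),Meles)),Saimiri),((Nyctereutes,Bufo),((Callithrix,Ambystoma),Salmo))),(Aedes,((Gulo,((Culex,Pinus),(Sorghum,Lynx))),(Hylobates,Mus)))).
Branch lengths along that path: 1.21 + 0.55 + 1.19 + 1.21 + 0.40 + 0.19 + 0.22 + 1.01 + 2.00 + 1.17 = 9.15.

9.15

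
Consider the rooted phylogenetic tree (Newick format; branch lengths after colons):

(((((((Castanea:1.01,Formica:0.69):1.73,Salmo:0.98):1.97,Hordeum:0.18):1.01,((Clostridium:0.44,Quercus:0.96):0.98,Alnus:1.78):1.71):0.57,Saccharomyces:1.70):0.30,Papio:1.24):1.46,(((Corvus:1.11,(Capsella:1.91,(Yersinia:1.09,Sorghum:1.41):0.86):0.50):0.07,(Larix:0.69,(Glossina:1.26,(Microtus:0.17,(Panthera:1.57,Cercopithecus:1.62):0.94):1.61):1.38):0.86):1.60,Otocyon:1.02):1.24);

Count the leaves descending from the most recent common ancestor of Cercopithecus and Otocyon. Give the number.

The MRCA of Cercopithecus and Otocyon is the node subtending (((Corvus,(Capsella,(Yersinia,Sorghum))),(Larix,(Glossina,(Microtus,(Panthera,Cercopithecus))))),Otocyon).
That clade contains 10 terminal taxa: Capsella, Cercopithecus, Corvus, Glossina, Larix, Microtus, Otocyon, Panthera, Sorghum, Yersinia.

10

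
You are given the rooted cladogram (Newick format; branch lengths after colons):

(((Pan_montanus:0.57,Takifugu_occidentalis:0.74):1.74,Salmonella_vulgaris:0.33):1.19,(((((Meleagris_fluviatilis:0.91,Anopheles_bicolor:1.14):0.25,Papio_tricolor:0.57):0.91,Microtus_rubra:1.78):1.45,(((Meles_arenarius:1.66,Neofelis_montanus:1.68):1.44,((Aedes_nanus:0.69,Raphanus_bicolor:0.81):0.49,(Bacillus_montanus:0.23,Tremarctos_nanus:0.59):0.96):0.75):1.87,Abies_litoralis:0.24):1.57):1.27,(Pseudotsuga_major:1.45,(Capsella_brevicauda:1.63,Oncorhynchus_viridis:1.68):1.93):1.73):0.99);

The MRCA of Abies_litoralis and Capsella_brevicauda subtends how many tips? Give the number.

The MRCA of Abies_litoralis and Capsella_brevicauda is the node subtending (((((Meleagris_fluviatilis,Anopheles_bicolor),Papio_tricolor),Microtus_rubra),(((Meles_arenarius,Neofelis_montanus),((Aedes_nanus,Raphanus_bicolor),(Bacillus_montanus,Tremarctos_nanus))),Abies_litoralis)),(Pseudotsuga_major,(Capsella_brevicauda,Oncorhynchus_viridis))).
That clade contains 14 terminal taxa: Abies_litoralis, Aedes_nanus, Anopheles_bicolor, Bacillus_montanus, Capsella_brevicauda, Meleagris_fluviatilis, Meles_arenarius, Microtus_rubra, Neofelis_montanus, Oncorhynchus_viridis, Papio_tricolor, Pseudotsuga_major, Raphanus_bicolor, Tremarctos_nanus.

14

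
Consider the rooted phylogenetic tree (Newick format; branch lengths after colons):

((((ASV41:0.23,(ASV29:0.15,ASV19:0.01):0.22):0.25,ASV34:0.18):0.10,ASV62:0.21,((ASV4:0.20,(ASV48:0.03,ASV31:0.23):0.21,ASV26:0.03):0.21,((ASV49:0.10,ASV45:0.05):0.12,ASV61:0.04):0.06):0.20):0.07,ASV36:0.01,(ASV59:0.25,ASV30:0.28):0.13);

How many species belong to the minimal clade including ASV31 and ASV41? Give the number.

12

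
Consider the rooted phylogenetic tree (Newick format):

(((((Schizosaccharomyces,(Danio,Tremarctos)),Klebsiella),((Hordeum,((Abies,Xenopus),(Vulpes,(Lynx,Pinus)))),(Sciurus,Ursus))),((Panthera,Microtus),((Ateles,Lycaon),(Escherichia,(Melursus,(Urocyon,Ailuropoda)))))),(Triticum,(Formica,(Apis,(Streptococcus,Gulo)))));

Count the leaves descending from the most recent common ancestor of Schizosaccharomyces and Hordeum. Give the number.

The MRCA of Schizosaccharomyces and Hordeum is the node subtending (((Schizosaccharomyces,(Danio,Tremarctos)),Klebsiella),((Hordeum,((Abies,Xenopus),(Vulpes,(Lynx,Pinus)))),(Sciurus,Ursus))).
That clade contains 12 terminal taxa: Abies, Danio, Hordeum, Klebsiella, Lynx, Pinus, Schizosaccharomyces, Sciurus, Tremarctos, Ursus, Vulpes, Xenopus.

12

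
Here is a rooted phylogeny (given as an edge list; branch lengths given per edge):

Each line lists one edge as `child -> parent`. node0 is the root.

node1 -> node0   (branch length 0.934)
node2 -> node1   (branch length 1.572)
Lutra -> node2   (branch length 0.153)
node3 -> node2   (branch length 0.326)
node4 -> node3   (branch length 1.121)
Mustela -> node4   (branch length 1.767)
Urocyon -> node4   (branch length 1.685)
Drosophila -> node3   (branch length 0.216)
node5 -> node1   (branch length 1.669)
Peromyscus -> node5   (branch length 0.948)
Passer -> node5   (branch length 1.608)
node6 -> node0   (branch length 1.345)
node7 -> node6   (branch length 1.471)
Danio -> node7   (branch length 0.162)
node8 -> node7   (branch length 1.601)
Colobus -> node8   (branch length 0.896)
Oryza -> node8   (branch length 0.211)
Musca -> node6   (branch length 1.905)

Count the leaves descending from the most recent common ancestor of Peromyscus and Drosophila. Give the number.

6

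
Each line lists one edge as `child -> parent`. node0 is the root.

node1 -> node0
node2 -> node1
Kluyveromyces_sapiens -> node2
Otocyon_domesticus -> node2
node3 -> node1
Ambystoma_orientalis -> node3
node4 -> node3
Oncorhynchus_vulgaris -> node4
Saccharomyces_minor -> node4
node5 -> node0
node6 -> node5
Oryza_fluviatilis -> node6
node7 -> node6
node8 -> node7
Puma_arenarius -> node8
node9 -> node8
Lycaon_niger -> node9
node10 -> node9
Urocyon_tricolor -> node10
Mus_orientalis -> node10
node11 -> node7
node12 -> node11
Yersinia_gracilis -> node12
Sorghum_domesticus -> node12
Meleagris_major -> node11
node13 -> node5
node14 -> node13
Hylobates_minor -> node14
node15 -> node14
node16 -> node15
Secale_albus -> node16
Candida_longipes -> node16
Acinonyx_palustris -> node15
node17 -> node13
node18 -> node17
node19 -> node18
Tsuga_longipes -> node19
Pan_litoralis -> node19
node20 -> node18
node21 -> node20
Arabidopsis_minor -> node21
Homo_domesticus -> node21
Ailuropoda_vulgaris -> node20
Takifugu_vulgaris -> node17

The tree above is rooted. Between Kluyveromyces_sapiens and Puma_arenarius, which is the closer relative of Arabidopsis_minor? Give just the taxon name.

The MRCA of Arabidopsis_minor and Puma_arenarius subtends ((Oryza_fluviatilis,((Puma_arenarius,(Lycaon_niger,(Urocyon_tricolor,Mus_orientalis))),((Yersinia_gracilis,Sorghum_domesticus),Meleagris_major))),((Hylobates_minor,((Secale_albus,Candida_longipes),Acinonyx_palustris)),(((Tsuga_longipes,Pan_litoralis),((Arabidopsis_minor,Homo_domesticus),Ailuropoda_vulgaris)),Takifugu_vulgaris))) (18 taxa).
The MRCA of Arabidopsis_minor and Kluyveromyces_sapiens is the root, subtending the entire tree (23 taxa).
The first is nested inside the second, so Arabidopsis_minor shares a more recent common ancestor with Puma_arenarius.

Puma_arenarius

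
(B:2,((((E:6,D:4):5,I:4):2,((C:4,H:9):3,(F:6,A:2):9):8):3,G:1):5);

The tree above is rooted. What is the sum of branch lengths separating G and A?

23

The path runs G → … → MRCA → … → A; the MRCA is the node subtending ((((E,D),I),((C,H),(F,A))),G).
Branch lengths along that path: 1 + 3 + 8 + 9 + 2 = 23.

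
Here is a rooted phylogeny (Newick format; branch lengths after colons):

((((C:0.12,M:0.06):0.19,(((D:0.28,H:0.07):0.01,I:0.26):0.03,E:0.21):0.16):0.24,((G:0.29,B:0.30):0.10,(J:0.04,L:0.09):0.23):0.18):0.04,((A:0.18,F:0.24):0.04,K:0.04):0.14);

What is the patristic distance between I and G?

1.26

The path runs I → … → MRCA → … → G; the MRCA is the node subtending (((C,M),(((D,H),I),E)),((G,B),(J,L))).
Branch lengths along that path: 0.26 + 0.03 + 0.16 + 0.24 + 0.18 + 0.10 + 0.29 = 1.26.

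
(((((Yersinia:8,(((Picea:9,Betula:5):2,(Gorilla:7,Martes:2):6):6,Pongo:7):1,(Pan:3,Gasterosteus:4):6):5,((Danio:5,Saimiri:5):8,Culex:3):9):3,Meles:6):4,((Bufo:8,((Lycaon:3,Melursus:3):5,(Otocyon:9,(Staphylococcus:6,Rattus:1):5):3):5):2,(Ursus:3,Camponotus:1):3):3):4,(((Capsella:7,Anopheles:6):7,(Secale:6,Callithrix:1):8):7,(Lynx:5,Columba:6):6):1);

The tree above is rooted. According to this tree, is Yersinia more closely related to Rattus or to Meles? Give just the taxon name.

The MRCA of Yersinia and Meles subtends (((Yersinia,(((Picea,Betula),(Gorilla,Martes)),Pongo),(Pan,Gasterosteus)),((Danio,Saimiri),Culex)),Meles) (12 taxa).
The MRCA of Yersinia and Rattus subtends ((((Yersinia,(((Picea,Betula),(Gorilla,Martes)),Pongo),(Pan,Gasterosteus)),((Danio,Saimiri),Culex)),Meles),((Bufo,((Lycaon,Melursus),(Otocyon,(Staphylococcus,Rattus)))),(Ursus,Camponotus))) (20 taxa).
The first is nested inside the second, so Yersinia shares a more recent common ancestor with Meles.

Meles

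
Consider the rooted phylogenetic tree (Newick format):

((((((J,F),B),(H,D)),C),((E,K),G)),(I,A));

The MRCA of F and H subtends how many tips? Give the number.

The MRCA of F and H is the node subtending (((J,F),B),(H,D)).
That clade contains 5 terminal taxa: B, D, F, H, J.

5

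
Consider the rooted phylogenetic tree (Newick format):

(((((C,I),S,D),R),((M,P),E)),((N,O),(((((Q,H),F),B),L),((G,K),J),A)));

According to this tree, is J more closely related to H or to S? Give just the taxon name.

H

The MRCA of J and H subtends (((((Q,H),F),B),L),((G,K),J),A) (9 taxa).
The MRCA of J and S is the root, subtending the entire tree (19 taxa).
The first is nested inside the second, so J shares a more recent common ancestor with H.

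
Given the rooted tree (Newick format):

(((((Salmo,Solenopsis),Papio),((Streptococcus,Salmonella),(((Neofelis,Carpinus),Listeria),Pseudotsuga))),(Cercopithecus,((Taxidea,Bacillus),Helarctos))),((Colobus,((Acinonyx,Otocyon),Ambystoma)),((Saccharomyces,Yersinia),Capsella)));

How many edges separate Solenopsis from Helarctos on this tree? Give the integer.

7

The MRCA of Solenopsis and Helarctos is the node subtending ((((Salmo,Solenopsis),Papio),((Streptococcus,Salmonella),(((Neofelis,Carpinus),Listeria),Pseudotsuga))),(Cercopithecus,((Taxidea,Bacillus),Helarctos))).
From Solenopsis up to that node: 4 branches. From Helarctos up to the same node: 3 branches. Total: 4 + 3 = 7.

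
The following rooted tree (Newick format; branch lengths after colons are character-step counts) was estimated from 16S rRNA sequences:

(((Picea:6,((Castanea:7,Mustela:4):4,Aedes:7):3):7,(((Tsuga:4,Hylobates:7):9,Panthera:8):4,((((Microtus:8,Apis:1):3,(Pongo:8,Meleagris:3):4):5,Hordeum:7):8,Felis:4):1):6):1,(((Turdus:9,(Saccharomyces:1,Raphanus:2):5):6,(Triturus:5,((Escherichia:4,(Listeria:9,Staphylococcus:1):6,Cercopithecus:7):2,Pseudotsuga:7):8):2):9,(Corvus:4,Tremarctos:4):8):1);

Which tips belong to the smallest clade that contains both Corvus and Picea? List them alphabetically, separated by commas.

Aedes, Apis, Castanea, Cercopithecus, Corvus, Escherichia, Felis, Hordeum, Hylobates, Listeria, Meleagris, Microtus, Mustela, Panthera, Picea, Pongo, Pseudotsuga, Raphanus, Saccharomyces, Staphylococcus, Tremarctos, Triturus, Tsuga, Turdus

Tracing Corvus: it sits inside (Corvus,Tremarctos).
Tracing Picea: it sits inside (Picea,((Castanea,Mustela),Aedes)).
The smallest clade enclosing both is the whole tree (their MRCA is the root), so the answer is all 24 tips in alphabetical order.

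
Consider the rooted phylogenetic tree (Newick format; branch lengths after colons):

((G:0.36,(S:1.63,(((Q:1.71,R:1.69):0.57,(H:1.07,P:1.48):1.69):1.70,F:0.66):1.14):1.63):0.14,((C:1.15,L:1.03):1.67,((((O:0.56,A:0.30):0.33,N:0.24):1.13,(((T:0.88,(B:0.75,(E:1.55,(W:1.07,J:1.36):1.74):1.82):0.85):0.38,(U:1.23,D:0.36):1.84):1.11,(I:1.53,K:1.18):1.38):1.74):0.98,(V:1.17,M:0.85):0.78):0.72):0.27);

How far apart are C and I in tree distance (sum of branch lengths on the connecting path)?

9.17

The path runs C → … → MRCA → … → I; the MRCA is the node subtending ((C,L),((((O,A),N),(((T,(B,(E,(W,J)))),(U,D)),(I,K))),(V,M))).
Branch lengths along that path: 1.15 + 1.67 + 0.72 + 0.98 + 1.74 + 1.38 + 1.53 = 9.17.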